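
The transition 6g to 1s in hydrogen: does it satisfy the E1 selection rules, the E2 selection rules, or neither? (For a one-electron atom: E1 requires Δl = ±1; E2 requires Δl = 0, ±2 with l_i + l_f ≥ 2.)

Δl = 0 − 4 = -4; l_i + l_f = 4.
E1 (Δl = ±1): not satisfied.
E2 (Δl = 0,±2, l_i+l_f ≥ 2): not satisfied.

neither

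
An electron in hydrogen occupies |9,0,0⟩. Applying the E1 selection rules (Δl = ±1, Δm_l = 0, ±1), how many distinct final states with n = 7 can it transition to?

3

E1 requires Δl = ±1, so l_f ∈ {-1, 1}; with 0 ≤ l_f ≤ n_f−1 = 6, the allowed l_f values are {1}.
For l_f = 1: m_f ∈ {m_i−1, m_i, m_i+1} ∩ [−1, 1] = {-1, 0, 1} → 3 states.
Total: 3.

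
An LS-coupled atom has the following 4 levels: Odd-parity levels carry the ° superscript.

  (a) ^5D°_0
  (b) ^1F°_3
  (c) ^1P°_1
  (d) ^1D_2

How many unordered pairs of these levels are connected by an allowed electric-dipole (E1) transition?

2

(a)–(b): forbidden (parity, ΔS, ΔJ).
(a)–(c): forbidden (parity, ΔS).
(a)–(d): forbidden (ΔS, ΔJ).
(b)–(c): forbidden (parity, ΔL, ΔJ).
(b)–(d): allowed.
(c)–(d): allowed.
Allowed pairs: 2 of 6.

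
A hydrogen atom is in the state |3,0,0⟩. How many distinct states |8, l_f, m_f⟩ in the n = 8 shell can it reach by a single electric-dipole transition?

E1 requires Δl = ±1, so l_f ∈ {-1, 1}; with 0 ≤ l_f ≤ n_f−1 = 7, the allowed l_f values are {1}.
For l_f = 1: m_f ∈ {m_i−1, m_i, m_i+1} ∩ [−1, 1] = {-1, 0, 1} → 3 states.
Total: 3.

3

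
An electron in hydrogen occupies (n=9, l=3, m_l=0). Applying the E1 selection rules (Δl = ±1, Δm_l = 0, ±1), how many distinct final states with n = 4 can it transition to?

E1 requires Δl = ±1, so l_f ∈ {2, 4}; with 0 ≤ l_f ≤ n_f−1 = 3, the allowed l_f values are {2}.
For l_f = 2: m_f ∈ {m_i−1, m_i, m_i+1} ∩ [−2, 2] = {-1, 0, 1} → 3 states.
Total: 3.

3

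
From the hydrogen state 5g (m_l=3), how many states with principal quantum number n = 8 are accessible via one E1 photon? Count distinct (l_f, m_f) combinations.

5

E1 requires Δl = ±1, so l_f ∈ {3, 5}; with 0 ≤ l_f ≤ n_f−1 = 7, the allowed l_f values are {3, 5}.
For l_f = 3: m_f ∈ {m_i−1, m_i, m_i+1} ∩ [−3, 3] = {2, 3} → 2 states.
For l_f = 5: m_f ∈ {m_i−1, m_i, m_i+1} ∩ [−5, 5] = {2, 3, 4} → 3 states.
Total: 5.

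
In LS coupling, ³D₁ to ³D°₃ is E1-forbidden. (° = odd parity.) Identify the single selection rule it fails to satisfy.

the ΔJ = 0, ±1 rule

Parity must change: even → odd — passes.
ΔS = 0: S: 1 → 1 — passes.
ΔJ = 0, ±1 (not J=0↔0): J: 1 → 3, ΔJ = +2 — fails.
ΔL = 0, ±1 (not L=0↔0): L: 2 → 2, ΔL = +0 — passes.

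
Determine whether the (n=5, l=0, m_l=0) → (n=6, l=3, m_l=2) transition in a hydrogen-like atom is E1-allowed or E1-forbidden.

l: 0 → 3 (Δl = +3). Δl = ±1 ✗.
Δm_l = 2 − (0) = +2. E1 requires Δm_l = 0, ±1: ✗.
The transition is electric-dipole forbidden.

forbidden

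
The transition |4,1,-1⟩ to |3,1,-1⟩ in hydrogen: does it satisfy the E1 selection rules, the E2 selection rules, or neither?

Δl = 1 − 1 = +0; l_i + l_f = 2.
Δm_l = +0.
E1 (Δl = ±1, |Δm_l| ≤ 1): not satisfied.
E2 (Δl = 0,±2, l_i+l_f ≥ 2, |Δm_l| ≤ 2): satisfied.

E2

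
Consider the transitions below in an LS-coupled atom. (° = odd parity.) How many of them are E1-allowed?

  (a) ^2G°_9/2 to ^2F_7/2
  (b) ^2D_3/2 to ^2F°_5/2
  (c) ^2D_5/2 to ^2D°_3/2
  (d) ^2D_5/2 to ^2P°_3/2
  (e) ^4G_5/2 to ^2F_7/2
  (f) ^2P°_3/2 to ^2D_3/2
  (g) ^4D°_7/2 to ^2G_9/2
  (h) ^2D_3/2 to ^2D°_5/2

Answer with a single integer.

6

(a) allowed
(b) allowed
(c) allowed
(d) allowed
(e) forbidden (parity, ΔS fail)
(f) allowed
(g) forbidden (ΔS, ΔL fail)
(h) allowed
Total allowed: 6 of 8.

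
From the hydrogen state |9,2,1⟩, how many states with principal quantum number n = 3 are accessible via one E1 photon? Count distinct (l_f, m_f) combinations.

2

E1 requires Δl = ±1, so l_f ∈ {1, 3}; with 0 ≤ l_f ≤ n_f−1 = 2, the allowed l_f values are {1}.
For l_f = 1: m_f ∈ {m_i−1, m_i, m_i+1} ∩ [−1, 1] = {0, 1} → 2 states.
Total: 2.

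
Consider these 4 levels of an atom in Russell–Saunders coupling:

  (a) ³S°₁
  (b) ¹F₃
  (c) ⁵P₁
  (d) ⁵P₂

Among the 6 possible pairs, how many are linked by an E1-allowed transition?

0

(a)–(b): forbidden (ΔS, ΔL, ΔJ).
(a)–(c): forbidden (ΔS).
(a)–(d): forbidden (ΔS).
(b)–(c): forbidden (parity, ΔS, ΔL, ΔJ).
(b)–(d): forbidden (parity, ΔS, ΔL).
(c)–(d): forbidden (parity).
Allowed pairs: 0 of 6.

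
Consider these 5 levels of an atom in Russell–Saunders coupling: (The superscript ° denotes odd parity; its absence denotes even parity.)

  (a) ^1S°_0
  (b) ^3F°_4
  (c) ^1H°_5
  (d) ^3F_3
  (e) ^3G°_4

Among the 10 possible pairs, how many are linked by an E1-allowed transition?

2

(a)–(b): forbidden (parity, ΔS, ΔL, ΔJ).
(a)–(c): forbidden (parity, ΔL, ΔJ).
(a)–(d): forbidden (ΔS, ΔL, ΔJ).
(a)–(e): forbidden (parity, ΔS, ΔL, ΔJ).
(b)–(c): forbidden (parity, ΔS, ΔL).
(b)–(d): allowed.
(b)–(e): forbidden (parity).
(c)–(d): forbidden (ΔS, ΔL, ΔJ).
(c)–(e): forbidden (parity, ΔS).
(d)–(e): allowed.
Allowed pairs: 2 of 10.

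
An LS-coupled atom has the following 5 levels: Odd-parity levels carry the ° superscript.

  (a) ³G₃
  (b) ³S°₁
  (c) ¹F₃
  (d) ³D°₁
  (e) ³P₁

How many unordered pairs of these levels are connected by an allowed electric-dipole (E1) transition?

(a)–(b): forbidden (ΔL, ΔJ).
(a)–(c): forbidden (parity, ΔS).
(a)–(d): forbidden (ΔL, ΔJ).
(a)–(e): forbidden (parity, ΔL, ΔJ).
(b)–(c): forbidden (ΔS, ΔL, ΔJ).
(b)–(d): forbidden (parity, ΔL).
(b)–(e): allowed.
(c)–(d): forbidden (ΔS, ΔJ).
(c)–(e): forbidden (parity, ΔS, ΔL, ΔJ).
(d)–(e): allowed.
Allowed pairs: 2 of 10.

2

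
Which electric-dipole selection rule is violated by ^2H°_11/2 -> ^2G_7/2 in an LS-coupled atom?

the ΔJ = 0, ±1 rule

Initial level: S=1/2, L=5, J=11/2, parity odd. Final level: S=1/2, L=4, J=7/2, parity even.
Parity must change: odd → even — ok.
ΔS = 0: S: 1/2 → 1/2 — ok.
ΔL = 0, ±1 (not L=0↔0): L: 5 → 4, ΔL = -1 — ok.
ΔJ = 0, ±1 (not J=0↔0): J: 11/2 → 7/2, ΔJ = -2 — fails.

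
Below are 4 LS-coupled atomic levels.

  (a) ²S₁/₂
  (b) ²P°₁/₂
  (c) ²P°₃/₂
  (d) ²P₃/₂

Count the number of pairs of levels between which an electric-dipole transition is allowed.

4

(a)–(b): allowed.
(a)–(c): allowed.
(a)–(d): forbidden (parity).
(b)–(c): forbidden (parity).
(b)–(d): allowed.
(c)–(d): allowed.
Allowed pairs: 4 of 6.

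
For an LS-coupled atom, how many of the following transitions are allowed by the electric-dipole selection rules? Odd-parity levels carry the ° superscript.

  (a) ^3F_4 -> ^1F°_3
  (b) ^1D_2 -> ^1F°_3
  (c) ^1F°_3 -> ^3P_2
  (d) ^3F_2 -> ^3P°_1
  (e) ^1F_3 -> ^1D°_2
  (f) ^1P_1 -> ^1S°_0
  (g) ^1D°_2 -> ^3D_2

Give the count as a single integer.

3

(a) forbidden (ΔS fails)
(b) allowed
(c) forbidden (ΔS, ΔL fail)
(d) forbidden (ΔL fails)
(e) allowed
(f) allowed
(g) forbidden (ΔS fails)
Total allowed: 3 of 7.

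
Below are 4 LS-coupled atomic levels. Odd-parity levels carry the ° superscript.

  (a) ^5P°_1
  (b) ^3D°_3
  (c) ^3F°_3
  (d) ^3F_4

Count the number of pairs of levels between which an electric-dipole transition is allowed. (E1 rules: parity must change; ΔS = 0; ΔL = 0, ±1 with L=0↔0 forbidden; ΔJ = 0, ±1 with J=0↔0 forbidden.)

2

(a)–(b): forbidden (parity, ΔS, ΔJ).
(a)–(c): forbidden (parity, ΔS, ΔL, ΔJ).
(a)–(d): forbidden (ΔS, ΔL, ΔJ).
(b)–(c): forbidden (parity).
(b)–(d): allowed.
(c)–(d): allowed.
Allowed pairs: 2 of 6.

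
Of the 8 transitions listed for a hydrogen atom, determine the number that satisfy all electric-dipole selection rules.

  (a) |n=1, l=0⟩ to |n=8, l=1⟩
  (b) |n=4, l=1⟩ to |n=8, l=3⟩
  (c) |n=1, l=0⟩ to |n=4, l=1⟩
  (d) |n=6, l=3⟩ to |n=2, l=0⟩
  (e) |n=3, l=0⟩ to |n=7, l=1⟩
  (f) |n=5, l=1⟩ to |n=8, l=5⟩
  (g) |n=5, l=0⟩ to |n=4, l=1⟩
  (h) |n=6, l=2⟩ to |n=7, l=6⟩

(a) allowed
(b) forbidden — Δl = +2 (E1 requires Δl = ±1)
(c) allowed
(d) forbidden — Δl = -3 (E1 requires Δl = ±1)
(e) allowed
(f) forbidden — Δl = +4 (E1 requires Δl = ±1)
(g) allowed
(h) forbidden — Δl = +4 (E1 requires Δl = ±1)
Total allowed: 4 of 8.

4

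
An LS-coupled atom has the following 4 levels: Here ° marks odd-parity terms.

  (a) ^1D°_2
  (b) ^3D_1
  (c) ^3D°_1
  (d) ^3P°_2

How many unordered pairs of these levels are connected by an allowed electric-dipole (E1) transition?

(a)–(b): forbidden (ΔS).
(a)–(c): forbidden (parity, ΔS).
(a)–(d): forbidden (parity, ΔS).
(b)–(c): allowed.
(b)–(d): allowed.
(c)–(d): forbidden (parity).
Allowed pairs: 2 of 6.

2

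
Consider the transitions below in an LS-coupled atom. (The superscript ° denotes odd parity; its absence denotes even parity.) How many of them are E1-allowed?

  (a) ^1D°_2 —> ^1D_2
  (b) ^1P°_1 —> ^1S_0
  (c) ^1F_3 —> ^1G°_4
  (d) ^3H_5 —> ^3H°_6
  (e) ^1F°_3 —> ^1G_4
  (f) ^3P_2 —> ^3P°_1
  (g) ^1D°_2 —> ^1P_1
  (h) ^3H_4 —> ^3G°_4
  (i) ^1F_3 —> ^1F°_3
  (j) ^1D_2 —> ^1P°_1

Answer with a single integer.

10

(a) allowed
(b) allowed
(c) allowed
(d) allowed
(e) allowed
(f) allowed
(g) allowed
(h) allowed
(i) allowed
(j) allowed
Total allowed: 10 of 10.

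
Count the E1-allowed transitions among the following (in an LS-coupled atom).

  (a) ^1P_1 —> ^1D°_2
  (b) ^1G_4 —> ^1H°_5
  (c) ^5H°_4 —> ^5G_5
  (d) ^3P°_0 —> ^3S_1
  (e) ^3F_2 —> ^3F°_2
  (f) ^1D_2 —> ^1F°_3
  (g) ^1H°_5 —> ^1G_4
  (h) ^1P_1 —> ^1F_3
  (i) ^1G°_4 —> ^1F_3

(a) allowed
(b) allowed
(c) allowed
(d) allowed
(e) allowed
(f) allowed
(g) allowed
(h) forbidden (parity, ΔL, ΔJ fail)
(i) allowed
Total allowed: 8 of 9.

8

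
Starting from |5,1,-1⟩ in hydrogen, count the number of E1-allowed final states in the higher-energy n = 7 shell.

E1 requires Δl = ±1, so l_f ∈ {0, 2}; with 0 ≤ l_f ≤ n_f−1 = 6, the allowed l_f values are {0, 2}.
For l_f = 0: m_f ∈ {m_i−1, m_i, m_i+1} ∩ [−0, 0] = {0} → 1 state.
For l_f = 2: m_f ∈ {m_i−1, m_i, m_i+1} ∩ [−2, 2] = {-2, -1, 0} → 3 states.
Total: 4.

4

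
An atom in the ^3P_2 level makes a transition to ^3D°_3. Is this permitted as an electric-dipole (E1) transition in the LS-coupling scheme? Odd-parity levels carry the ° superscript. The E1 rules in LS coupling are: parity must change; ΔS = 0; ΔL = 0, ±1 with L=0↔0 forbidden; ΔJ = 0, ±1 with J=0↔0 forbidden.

allowed

Reading off the term symbols: S 1→1, L 1→2, J 2→3, parity even→odd.
Parity must change: even → odd — ok.
ΔS = 0: S: 1 → 1 — ok.
ΔL = 0, ±1 (not L=0↔0): L: 1 → 2, ΔL = +1 — ok.
ΔJ = 0, ±1 (not J=0↔0): J: 2 → 3, ΔJ = +1 — ok.
All four E1 rules are satisfied.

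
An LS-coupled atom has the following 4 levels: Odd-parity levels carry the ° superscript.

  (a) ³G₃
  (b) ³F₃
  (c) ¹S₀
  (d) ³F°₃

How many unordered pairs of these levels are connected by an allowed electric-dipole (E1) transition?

2

(a)–(b): forbidden (parity).
(a)–(c): forbidden (parity, ΔS, ΔL, ΔJ).
(a)–(d): allowed.
(b)–(c): forbidden (parity, ΔS, ΔL, ΔJ).
(b)–(d): allowed.
(c)–(d): forbidden (ΔS, ΔL, ΔJ).
Allowed pairs: 2 of 6.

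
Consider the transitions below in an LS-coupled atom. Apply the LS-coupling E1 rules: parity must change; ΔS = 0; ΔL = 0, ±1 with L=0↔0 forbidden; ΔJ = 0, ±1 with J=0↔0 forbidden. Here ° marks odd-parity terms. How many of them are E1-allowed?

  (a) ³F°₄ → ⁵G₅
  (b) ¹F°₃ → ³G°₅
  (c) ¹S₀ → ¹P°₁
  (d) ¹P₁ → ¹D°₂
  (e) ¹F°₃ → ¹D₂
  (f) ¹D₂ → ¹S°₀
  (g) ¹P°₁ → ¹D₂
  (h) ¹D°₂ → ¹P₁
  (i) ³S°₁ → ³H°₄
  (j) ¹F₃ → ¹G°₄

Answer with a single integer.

6

(a) forbidden (ΔS fails)
(b) forbidden (parity, ΔS, ΔJ fail)
(c) allowed
(d) allowed
(e) allowed
(f) forbidden (ΔL, ΔJ fail)
(g) allowed
(h) allowed
(i) forbidden (parity, ΔL, ΔJ fail)
(j) allowed
Total allowed: 6 of 10.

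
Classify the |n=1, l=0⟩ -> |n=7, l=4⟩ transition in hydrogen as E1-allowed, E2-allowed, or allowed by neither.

neither

Δl = 4 − 0 = +4; l_i + l_f = 4.
E1 (Δl = ±1): not satisfied.
E2 (Δl = 0,±2, l_i+l_f ≥ 2): not satisfied.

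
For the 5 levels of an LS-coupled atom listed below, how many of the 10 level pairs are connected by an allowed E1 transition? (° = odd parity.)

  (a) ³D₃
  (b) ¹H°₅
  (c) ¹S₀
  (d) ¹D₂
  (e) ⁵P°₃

0

(a)–(b): forbidden (ΔS, ΔL, ΔJ).
(a)–(c): forbidden (parity, ΔS, ΔL, ΔJ).
(a)–(d): forbidden (parity, ΔS).
(a)–(e): forbidden (ΔS).
(b)–(c): forbidden (ΔL, ΔJ).
(b)–(d): forbidden (ΔL, ΔJ).
(b)–(e): forbidden (parity, ΔS, ΔL, ΔJ).
(c)–(d): forbidden (parity, ΔL, ΔJ).
(c)–(e): forbidden (ΔS, ΔJ).
(d)–(e): forbidden (ΔS).
Allowed pairs: 0 of 10.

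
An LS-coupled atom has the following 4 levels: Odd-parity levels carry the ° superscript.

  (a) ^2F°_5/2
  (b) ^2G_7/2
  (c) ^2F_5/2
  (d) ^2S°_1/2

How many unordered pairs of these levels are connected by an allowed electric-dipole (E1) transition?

2

(a)–(b): allowed.
(a)–(c): allowed.
(a)–(d): forbidden (parity, ΔL, ΔJ).
(b)–(c): forbidden (parity).
(b)–(d): forbidden (ΔL, ΔJ).
(c)–(d): forbidden (ΔL, ΔJ).
Allowed pairs: 2 of 6.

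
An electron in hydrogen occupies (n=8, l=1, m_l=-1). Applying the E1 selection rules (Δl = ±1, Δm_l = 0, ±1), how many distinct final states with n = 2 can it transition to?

1

E1 requires Δl = ±1, so l_f ∈ {0, 2}; with 0 ≤ l_f ≤ n_f−1 = 1, the allowed l_f values are {0}.
For l_f = 0: m_f ∈ {m_i−1, m_i, m_i+1} ∩ [−0, 0] = {0} → 1 state.
Total: 1.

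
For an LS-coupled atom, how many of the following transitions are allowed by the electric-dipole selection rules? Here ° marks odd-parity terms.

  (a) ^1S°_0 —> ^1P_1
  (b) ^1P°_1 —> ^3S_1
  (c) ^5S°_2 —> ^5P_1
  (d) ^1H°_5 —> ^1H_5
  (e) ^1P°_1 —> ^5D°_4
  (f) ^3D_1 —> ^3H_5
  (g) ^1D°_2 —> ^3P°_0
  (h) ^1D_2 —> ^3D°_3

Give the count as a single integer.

3

(a) allowed
(b) forbidden (ΔS fails)
(c) allowed
(d) allowed
(e) forbidden (parity, ΔS, ΔJ fail)
(f) forbidden (parity, ΔL, ΔJ fail)
(g) forbidden (parity, ΔS, ΔJ fail)
(h) forbidden (ΔS fails)
Total allowed: 3 of 8.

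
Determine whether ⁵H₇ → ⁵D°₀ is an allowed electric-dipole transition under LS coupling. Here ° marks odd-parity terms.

Initial level: S=2, L=5, J=7, parity even. Final level: S=2, L=2, J=0, parity odd.
ΔJ = 0, ±1 (not J=0↔0): J: 7 → 0, ΔJ = -7 — fails.
ΔL = 0, ±1 (not L=0↔0): L: 5 → 2, ΔL = -3 — fails.
Parity must change: even → odd — passes.
ΔS = 0: S: 2 → 2 — passes.
Rule(s) violated: ΔL, ΔJ.

forbidden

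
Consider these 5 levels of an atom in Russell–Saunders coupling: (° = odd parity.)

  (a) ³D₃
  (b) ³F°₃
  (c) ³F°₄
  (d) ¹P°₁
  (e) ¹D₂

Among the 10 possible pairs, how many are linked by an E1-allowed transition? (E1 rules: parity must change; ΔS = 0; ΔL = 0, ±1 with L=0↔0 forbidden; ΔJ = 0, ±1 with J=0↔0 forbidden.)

(a)–(b): allowed.
(a)–(c): allowed.
(a)–(d): forbidden (ΔS, ΔJ).
(a)–(e): forbidden (parity, ΔS).
(b)–(c): forbidden (parity).
(b)–(d): forbidden (parity, ΔS, ΔL, ΔJ).
(b)–(e): forbidden (ΔS).
(c)–(d): forbidden (parity, ΔS, ΔL, ΔJ).
(c)–(e): forbidden (ΔS, ΔJ).
(d)–(e): allowed.
Allowed pairs: 3 of 10.

3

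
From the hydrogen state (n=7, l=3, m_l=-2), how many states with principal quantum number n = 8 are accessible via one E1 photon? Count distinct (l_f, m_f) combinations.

5

E1 requires Δl = ±1, so l_f ∈ {2, 4}; with 0 ≤ l_f ≤ n_f−1 = 7, the allowed l_f values are {2, 4}.
For l_f = 2: m_f ∈ {m_i−1, m_i, m_i+1} ∩ [−2, 2] = {-2, -1} → 2 states.
For l_f = 4: m_f ∈ {m_i−1, m_i, m_i+1} ∩ [−4, 4] = {-3, -2, -1} → 3 states.
Total: 5.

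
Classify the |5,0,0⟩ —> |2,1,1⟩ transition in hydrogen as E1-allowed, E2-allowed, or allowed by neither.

E1

Δl = 1 − 0 = +1; l_i + l_f = 1.
Δm_l = +1.
E1 (Δl = ±1, |Δm_l| ≤ 1): satisfied.
E2 (Δl = 0,±2, l_i+l_f ≥ 2, |Δm_l| ≤ 2): not satisfied.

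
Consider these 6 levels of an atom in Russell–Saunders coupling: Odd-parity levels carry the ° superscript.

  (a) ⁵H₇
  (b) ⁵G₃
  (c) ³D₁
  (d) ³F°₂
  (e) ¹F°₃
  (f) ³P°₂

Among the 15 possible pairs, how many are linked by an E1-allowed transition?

(a)–(b): forbidden (parity, ΔJ).
(a)–(c): forbidden (parity, ΔS, ΔL, ΔJ).
(a)–(d): forbidden (ΔS, ΔL, ΔJ).
(a)–(e): forbidden (ΔS, ΔL, ΔJ).
(a)–(f): forbidden (ΔS, ΔL, ΔJ).
(b)–(c): forbidden (parity, ΔS, ΔL, ΔJ).
(b)–(d): forbidden (ΔS).
(b)–(e): forbidden (ΔS).
(b)–(f): forbidden (ΔS, ΔL).
(c)–(d): allowed.
(c)–(e): forbidden (ΔS, ΔJ).
(c)–(f): allowed.
(d)–(e): forbidden (parity, ΔS).
(d)–(f): forbidden (parity, ΔL).
(e)–(f): forbidden (parity, ΔS, ΔL).
Allowed pairs: 2 of 15.

2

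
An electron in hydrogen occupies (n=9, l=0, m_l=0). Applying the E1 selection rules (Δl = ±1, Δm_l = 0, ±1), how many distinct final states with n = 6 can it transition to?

E1 requires Δl = ±1, so l_f ∈ {-1, 1}; with 0 ≤ l_f ≤ n_f−1 = 5, the allowed l_f values are {1}.
For l_f = 1: m_f ∈ {m_i−1, m_i, m_i+1} ∩ [−1, 1] = {-1, 0, 1} → 3 states.
Total: 3.

3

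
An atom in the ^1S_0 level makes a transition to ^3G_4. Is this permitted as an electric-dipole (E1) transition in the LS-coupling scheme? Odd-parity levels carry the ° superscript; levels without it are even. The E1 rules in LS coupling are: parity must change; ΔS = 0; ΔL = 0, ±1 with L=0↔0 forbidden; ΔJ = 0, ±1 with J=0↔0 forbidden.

ΔJ = 0, ±1 (not J=0↔0): J: 0 → 4, ΔJ = +4 — violated.
ΔS = 0: S: 0 → 1 — violated.
Parity must change: even → even — violated.
ΔL = 0, ±1 (not L=0↔0): L: 0 → 4, ΔL = +4 — violated.
Rule(s) violated: parity, ΔS, ΔL, ΔJ.

forbidden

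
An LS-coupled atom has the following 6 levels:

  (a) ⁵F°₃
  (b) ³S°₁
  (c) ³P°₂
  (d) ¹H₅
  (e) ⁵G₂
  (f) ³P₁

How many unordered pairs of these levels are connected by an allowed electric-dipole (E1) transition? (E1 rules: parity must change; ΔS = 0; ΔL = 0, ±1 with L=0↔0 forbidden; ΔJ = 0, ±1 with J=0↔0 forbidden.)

3

(a)–(b): forbidden (parity, ΔS, ΔL, ΔJ).
(a)–(c): forbidden (parity, ΔS, ΔL).
(a)–(d): forbidden (ΔS, ΔL, ΔJ).
(a)–(e): allowed.
(a)–(f): forbidden (ΔS, ΔL, ΔJ).
(b)–(c): forbidden (parity).
(b)–(d): forbidden (ΔS, ΔL, ΔJ).
(b)–(e): forbidden (ΔS, ΔL).
(b)–(f): allowed.
(c)–(d): forbidden (ΔS, ΔL, ΔJ).
(c)–(e): forbidden (ΔS, ΔL).
(c)–(f): allowed.
(d)–(e): forbidden (parity, ΔS, ΔJ).
(d)–(f): forbidden (parity, ΔS, ΔL, ΔJ).
(e)–(f): forbidden (parity, ΔS, ΔL).
Allowed pairs: 3 of 15.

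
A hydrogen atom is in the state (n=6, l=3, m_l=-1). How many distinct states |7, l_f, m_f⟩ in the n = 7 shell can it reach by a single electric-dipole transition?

6

E1 requires Δl = ±1, so l_f ∈ {2, 4}; with 0 ≤ l_f ≤ n_f−1 = 6, the allowed l_f values are {2, 4}.
For l_f = 2: m_f ∈ {m_i−1, m_i, m_i+1} ∩ [−2, 2] = {-2, -1, 0} → 3 states.
For l_f = 4: m_f ∈ {m_i−1, m_i, m_i+1} ∩ [−4, 4] = {-2, -1, 0} → 3 states.
Total: 6.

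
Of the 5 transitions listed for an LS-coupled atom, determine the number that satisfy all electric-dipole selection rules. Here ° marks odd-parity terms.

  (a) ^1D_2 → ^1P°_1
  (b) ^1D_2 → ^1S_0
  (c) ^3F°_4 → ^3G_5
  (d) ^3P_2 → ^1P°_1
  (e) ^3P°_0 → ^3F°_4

2

(a) allowed
(b) forbidden (parity, ΔL, ΔJ fail)
(c) allowed
(d) forbidden (ΔS fails)
(e) forbidden (parity, ΔL, ΔJ fail)
Total allowed: 2 of 5.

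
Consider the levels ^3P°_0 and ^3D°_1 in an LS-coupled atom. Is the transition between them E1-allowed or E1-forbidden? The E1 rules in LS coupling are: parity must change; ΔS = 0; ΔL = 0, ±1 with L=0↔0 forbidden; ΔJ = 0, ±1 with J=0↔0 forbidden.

Reading off the term symbols: S 1→1, L 1→2, J 0→1, parity odd→odd.
Parity must change: odd → odd — fails.
ΔS = 0: S: 1 → 1 — passes.
ΔL = 0, ±1 (not L=0↔0): L: 1 → 2, ΔL = +1 — passes.
ΔJ = 0, ±1 (not J=0↔0): J: 0 → 1, ΔJ = +1 — passes.
Rule(s) violated: parity.

forbidden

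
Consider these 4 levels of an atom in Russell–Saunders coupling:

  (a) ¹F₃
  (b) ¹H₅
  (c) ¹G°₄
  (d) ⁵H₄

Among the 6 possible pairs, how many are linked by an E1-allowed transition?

2

(a)–(b): forbidden (parity, ΔL, ΔJ).
(a)–(c): allowed.
(a)–(d): forbidden (parity, ΔS, ΔL).
(b)–(c): allowed.
(b)–(d): forbidden (parity, ΔS).
(c)–(d): forbidden (ΔS).
Allowed pairs: 2 of 6.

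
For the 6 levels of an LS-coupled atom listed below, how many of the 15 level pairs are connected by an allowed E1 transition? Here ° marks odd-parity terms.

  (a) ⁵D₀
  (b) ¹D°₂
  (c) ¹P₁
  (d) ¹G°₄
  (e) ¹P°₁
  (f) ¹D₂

4

(a)–(b): forbidden (ΔS, ΔJ).
(a)–(c): forbidden (parity, ΔS).
(a)–(d): forbidden (ΔS, ΔL, ΔJ).
(a)–(e): forbidden (ΔS).
(a)–(f): forbidden (parity, ΔS, ΔJ).
(b)–(c): allowed.
(b)–(d): forbidden (parity, ΔL, ΔJ).
(b)–(e): forbidden (parity).
(b)–(f): allowed.
(c)–(d): forbidden (ΔL, ΔJ).
(c)–(e): allowed.
(c)–(f): forbidden (parity).
(d)–(e): forbidden (parity, ΔL, ΔJ).
(d)–(f): forbidden (ΔL, ΔJ).
(e)–(f): allowed.
Allowed pairs: 4 of 15.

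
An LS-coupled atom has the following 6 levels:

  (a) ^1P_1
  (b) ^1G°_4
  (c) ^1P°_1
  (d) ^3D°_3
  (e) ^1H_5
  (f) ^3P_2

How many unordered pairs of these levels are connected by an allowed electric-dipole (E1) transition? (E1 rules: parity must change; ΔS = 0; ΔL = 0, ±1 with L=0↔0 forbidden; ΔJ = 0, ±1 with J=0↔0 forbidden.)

3

(a)–(b): forbidden (ΔL, ΔJ).
(a)–(c): allowed.
(a)–(d): forbidden (ΔS, ΔJ).
(a)–(e): forbidden (parity, ΔL, ΔJ).
(a)–(f): forbidden (parity, ΔS).
(b)–(c): forbidden (parity, ΔL, ΔJ).
(b)–(d): forbidden (parity, ΔS, ΔL).
(b)–(e): allowed.
(b)–(f): forbidden (ΔS, ΔL, ΔJ).
(c)–(d): forbidden (parity, ΔS, ΔJ).
(c)–(e): forbidden (ΔL, ΔJ).
(c)–(f): forbidden (ΔS).
(d)–(e): forbidden (ΔS, ΔL, ΔJ).
(d)–(f): allowed.
(e)–(f): forbidden (parity, ΔS, ΔL, ΔJ).
Allowed pairs: 3 of 15.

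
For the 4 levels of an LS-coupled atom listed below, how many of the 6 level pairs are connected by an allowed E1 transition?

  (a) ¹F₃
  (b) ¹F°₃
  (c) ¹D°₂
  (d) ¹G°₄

3

(a)–(b): allowed.
(a)–(c): allowed.
(a)–(d): allowed.
(b)–(c): forbidden (parity).
(b)–(d): forbidden (parity).
(c)–(d): forbidden (parity, ΔL, ΔJ).
Allowed pairs: 3 of 6.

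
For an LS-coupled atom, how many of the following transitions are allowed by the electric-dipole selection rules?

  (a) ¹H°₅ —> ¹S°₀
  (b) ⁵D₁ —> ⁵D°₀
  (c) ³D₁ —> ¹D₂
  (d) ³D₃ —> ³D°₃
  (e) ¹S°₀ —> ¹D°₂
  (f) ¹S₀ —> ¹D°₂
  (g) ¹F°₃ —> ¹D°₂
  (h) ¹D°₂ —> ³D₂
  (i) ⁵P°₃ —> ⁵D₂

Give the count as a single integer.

3

(a) forbidden (parity, ΔL, ΔJ fail)
(b) allowed
(c) forbidden (parity, ΔS fail)
(d) allowed
(e) forbidden (parity, ΔL, ΔJ fail)
(f) forbidden (ΔL, ΔJ fail)
(g) forbidden (parity fails)
(h) forbidden (ΔS fails)
(i) allowed
Total allowed: 3 of 9.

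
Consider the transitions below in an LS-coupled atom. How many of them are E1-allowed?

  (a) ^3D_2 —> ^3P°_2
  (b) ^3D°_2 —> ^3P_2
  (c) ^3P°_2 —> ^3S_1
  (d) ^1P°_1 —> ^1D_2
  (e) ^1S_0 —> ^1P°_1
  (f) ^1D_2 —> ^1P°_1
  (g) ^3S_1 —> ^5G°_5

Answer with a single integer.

(a) allowed
(b) allowed
(c) allowed
(d) allowed
(e) allowed
(f) allowed
(g) forbidden (ΔS, ΔL, ΔJ fail)
Total allowed: 6 of 7.

6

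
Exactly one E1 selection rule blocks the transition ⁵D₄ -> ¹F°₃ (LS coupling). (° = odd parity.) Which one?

the ΔS = 0 rule

Parity must change: even → odd — passes.
ΔS = 0: S: 2 → 0 — fails.
ΔL = 0, ±1 (not L=0↔0): L: 2 → 3, ΔL = +1 — passes.
ΔJ = 0, ±1 (not J=0↔0): J: 4 → 3, ΔJ = -1 — passes.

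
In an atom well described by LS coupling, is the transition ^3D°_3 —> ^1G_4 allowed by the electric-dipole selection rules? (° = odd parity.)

ΔL = 0, ±1 (not L=0↔0): L: 2 → 4, ΔL = +2 — fails.
ΔS = 0: S: 1 → 0 — fails.
Parity must change: odd → even — ok.
ΔJ = 0, ±1 (not J=0↔0): J: 3 → 4, ΔJ = +1 — ok.
Rule(s) violated: ΔS, ΔL.

forbidden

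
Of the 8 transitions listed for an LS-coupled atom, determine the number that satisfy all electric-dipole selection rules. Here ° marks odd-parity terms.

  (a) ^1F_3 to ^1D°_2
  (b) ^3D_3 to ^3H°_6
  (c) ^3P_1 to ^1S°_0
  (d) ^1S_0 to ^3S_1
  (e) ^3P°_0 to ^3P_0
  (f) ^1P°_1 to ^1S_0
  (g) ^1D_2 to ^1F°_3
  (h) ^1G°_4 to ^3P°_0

(a) allowed
(b) forbidden (ΔL, ΔJ fail)
(c) forbidden (ΔS fails)
(d) forbidden (parity, ΔS, ΔL fail)
(e) forbidden (ΔJ fails)
(f) allowed
(g) allowed
(h) forbidden (parity, ΔS, ΔL, ΔJ fail)
Total allowed: 3 of 8.

3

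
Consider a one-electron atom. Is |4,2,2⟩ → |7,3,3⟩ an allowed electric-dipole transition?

Initial l = 2, final l = 3, so Δl = +1. E1 requires Δl = ±1: passes.
Δm_l = 3 − (2) = +1. E1 requires Δm_l = 0, ±1: passes.
All E1 selection rules are satisfied.

allowed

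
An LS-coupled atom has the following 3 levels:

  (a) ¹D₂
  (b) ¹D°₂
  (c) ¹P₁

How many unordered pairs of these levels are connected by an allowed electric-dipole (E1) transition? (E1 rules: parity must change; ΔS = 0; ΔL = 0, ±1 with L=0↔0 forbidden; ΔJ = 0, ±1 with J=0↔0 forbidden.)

(a)–(b): allowed.
(a)–(c): forbidden (parity).
(b)–(c): allowed.
Allowed pairs: 2 of 3.

2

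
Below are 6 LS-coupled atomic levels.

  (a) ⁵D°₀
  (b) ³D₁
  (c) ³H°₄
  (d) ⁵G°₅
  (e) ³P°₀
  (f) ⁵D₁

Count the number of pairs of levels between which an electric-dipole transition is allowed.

2

(a)–(b): forbidden (ΔS).
(a)–(c): forbidden (parity, ΔS, ΔL, ΔJ).
(a)–(d): forbidden (parity, ΔL, ΔJ).
(a)–(e): forbidden (parity, ΔS, ΔJ).
(a)–(f): allowed.
(b)–(c): forbidden (ΔL, ΔJ).
(b)–(d): forbidden (ΔS, ΔL, ΔJ).
(b)–(e): allowed.
(b)–(f): forbidden (parity, ΔS).
(c)–(d): forbidden (parity, ΔS).
(c)–(e): forbidden (parity, ΔL, ΔJ).
(c)–(f): forbidden (ΔS, ΔL, ΔJ).
(d)–(e): forbidden (parity, ΔS, ΔL, ΔJ).
(d)–(f): forbidden (ΔL, ΔJ).
(e)–(f): forbidden (ΔS).
Allowed pairs: 2 of 15.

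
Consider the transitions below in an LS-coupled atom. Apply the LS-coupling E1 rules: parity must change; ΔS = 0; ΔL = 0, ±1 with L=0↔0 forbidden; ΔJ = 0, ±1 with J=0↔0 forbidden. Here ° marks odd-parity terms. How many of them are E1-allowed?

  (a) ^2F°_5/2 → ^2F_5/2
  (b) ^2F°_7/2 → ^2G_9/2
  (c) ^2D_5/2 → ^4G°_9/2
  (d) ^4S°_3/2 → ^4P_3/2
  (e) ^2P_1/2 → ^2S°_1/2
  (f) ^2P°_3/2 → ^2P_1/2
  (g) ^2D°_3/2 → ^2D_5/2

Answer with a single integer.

6

(a) allowed
(b) allowed
(c) forbidden (ΔS, ΔL, ΔJ fail)
(d) allowed
(e) allowed
(f) allowed
(g) allowed
Total allowed: 6 of 7.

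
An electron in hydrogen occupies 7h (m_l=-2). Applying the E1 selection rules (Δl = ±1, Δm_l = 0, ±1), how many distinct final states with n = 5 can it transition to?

3

E1 requires Δl = ±1, so l_f ∈ {4, 6}; with 0 ≤ l_f ≤ n_f−1 = 4, the allowed l_f values are {4}.
For l_f = 4: m_f ∈ {m_i−1, m_i, m_i+1} ∩ [−4, 4] = {-3, -2, -1} → 3 states.
Total: 3.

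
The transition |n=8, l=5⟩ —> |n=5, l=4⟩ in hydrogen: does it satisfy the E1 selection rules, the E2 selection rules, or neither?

Δl = 4 − 5 = -1; l_i + l_f = 9.
E1 (Δl = ±1): satisfied.
E2 (Δl = 0,±2, l_i+l_f ≥ 2): not satisfied.

E1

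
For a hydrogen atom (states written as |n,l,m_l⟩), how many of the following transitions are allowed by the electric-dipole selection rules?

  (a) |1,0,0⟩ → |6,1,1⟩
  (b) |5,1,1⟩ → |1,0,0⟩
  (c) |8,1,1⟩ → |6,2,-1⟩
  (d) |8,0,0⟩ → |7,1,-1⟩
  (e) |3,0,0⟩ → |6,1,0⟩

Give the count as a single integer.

4

(a) allowed
(b) allowed
(c) forbidden — Δm_l = -2 (E1 requires Δm_l = 0, ±1)
(d) allowed
(e) allowed
Total allowed: 4 of 5.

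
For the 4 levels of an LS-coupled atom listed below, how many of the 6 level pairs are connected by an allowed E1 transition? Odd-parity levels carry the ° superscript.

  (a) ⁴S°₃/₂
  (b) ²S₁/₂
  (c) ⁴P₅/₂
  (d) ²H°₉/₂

(a)–(b): forbidden (ΔS, ΔL).
(a)–(c): allowed.
(a)–(d): forbidden (parity, ΔS, ΔL, ΔJ).
(b)–(c): forbidden (parity, ΔS, ΔJ).
(b)–(d): forbidden (ΔL, ΔJ).
(c)–(d): forbidden (ΔS, ΔL, ΔJ).
Allowed pairs: 1 of 6.

1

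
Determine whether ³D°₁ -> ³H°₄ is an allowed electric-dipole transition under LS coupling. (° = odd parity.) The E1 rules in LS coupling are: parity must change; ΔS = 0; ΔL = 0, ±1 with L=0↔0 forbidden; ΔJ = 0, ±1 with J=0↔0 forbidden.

Initial level: S=1, L=2, J=1, parity odd. Final level: S=1, L=5, J=4, parity odd.
Parity must change: odd → odd — fails.
ΔS = 0: S: 1 → 1 — ok.
ΔL = 0, ±1 (not L=0↔0): L: 2 → 5, ΔL = +3 — fails.
ΔJ = 0, ±1 (not J=0↔0): J: 1 → 4, ΔJ = +3 — fails.
Rule(s) violated: parity, ΔL, ΔJ.

forbidden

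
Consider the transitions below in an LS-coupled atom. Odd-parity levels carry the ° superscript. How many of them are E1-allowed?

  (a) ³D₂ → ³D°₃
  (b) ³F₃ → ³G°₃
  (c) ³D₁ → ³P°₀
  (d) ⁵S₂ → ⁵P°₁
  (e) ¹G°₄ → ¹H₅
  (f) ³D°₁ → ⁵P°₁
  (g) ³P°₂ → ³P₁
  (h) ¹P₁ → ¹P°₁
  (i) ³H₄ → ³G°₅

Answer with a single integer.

(a) allowed
(b) allowed
(c) allowed
(d) allowed
(e) allowed
(f) forbidden (parity, ΔS fail)
(g) allowed
(h) allowed
(i) allowed
Total allowed: 8 of 9.

8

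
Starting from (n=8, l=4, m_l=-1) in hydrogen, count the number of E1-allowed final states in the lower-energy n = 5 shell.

E1 requires Δl = ±1, so l_f ∈ {3, 5}; with 0 ≤ l_f ≤ n_f−1 = 4, the allowed l_f values are {3}.
For l_f = 3: m_f ∈ {m_i−1, m_i, m_i+1} ∩ [−3, 3] = {-2, -1, 0} → 3 states.
Total: 3.

3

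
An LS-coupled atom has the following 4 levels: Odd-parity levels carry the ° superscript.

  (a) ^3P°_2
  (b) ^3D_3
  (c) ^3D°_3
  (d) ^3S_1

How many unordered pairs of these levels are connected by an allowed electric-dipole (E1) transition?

3

(a)–(b): allowed.
(a)–(c): forbidden (parity).
(a)–(d): allowed.
(b)–(c): allowed.
(b)–(d): forbidden (parity, ΔL, ΔJ).
(c)–(d): forbidden (ΔL, ΔJ).
Allowed pairs: 3 of 6.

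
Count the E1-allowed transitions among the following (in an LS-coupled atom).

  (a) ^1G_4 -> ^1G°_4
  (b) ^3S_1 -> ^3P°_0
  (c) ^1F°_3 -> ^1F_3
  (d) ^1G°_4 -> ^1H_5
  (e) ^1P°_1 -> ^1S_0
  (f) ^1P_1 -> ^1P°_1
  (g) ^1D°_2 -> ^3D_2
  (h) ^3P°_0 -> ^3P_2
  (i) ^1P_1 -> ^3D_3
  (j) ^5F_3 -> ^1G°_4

(a) allowed
(b) allowed
(c) allowed
(d) allowed
(e) allowed
(f) allowed
(g) forbidden (ΔS fails)
(h) forbidden (ΔJ fails)
(i) forbidden (parity, ΔS, ΔJ fail)
(j) forbidden (ΔS fails)
Total allowed: 6 of 10.

6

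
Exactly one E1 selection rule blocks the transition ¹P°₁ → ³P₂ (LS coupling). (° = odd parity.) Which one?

Initial level: S=0, L=1, J=1, parity odd. Final level: S=1, L=1, J=2, parity even.
Parity must change: odd → even — ✓.
ΔS = 0: S: 0 → 1 — ✗.
ΔL = 0, ±1 (not L=0↔0): L: 1 → 1, ΔL = +0 — ✓.
ΔJ = 0, ±1 (not J=0↔0): J: 1 → 2, ΔJ = +1 — ✓.

the ΔS = 0 rule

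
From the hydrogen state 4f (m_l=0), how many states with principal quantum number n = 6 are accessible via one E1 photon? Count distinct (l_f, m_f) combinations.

6

E1 requires Δl = ±1, so l_f ∈ {2, 4}; with 0 ≤ l_f ≤ n_f−1 = 5, the allowed l_f values are {2, 4}.
For l_f = 2: m_f ∈ {m_i−1, m_i, m_i+1} ∩ [−2, 2] = {-1, 0, 1} → 3 states.
For l_f = 4: m_f ∈ {m_i−1, m_i, m_i+1} ∩ [−4, 4] = {-1, 0, 1} → 3 states.
Total: 6.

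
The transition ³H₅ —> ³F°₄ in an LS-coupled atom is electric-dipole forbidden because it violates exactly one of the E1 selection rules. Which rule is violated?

the ΔL = 0, ±1 rule

Parity must change: even → odd — satisfied.
ΔS = 0: S: 1 → 1 — satisfied.
ΔL = 0, ±1 (not L=0↔0): L: 5 → 3, ΔL = -2 — violated.
ΔJ = 0, ±1 (not J=0↔0): J: 5 → 4, ΔJ = -1 — satisfied.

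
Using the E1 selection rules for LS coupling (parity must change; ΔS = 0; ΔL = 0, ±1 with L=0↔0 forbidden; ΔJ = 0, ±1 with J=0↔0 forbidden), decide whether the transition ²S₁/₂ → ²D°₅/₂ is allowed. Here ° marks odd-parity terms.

Reading off the term symbols: S 1/2→1/2, L 0→2, J 1/2→5/2, parity even→odd.
ΔS = 0: S: 1/2 → 1/2 — satisfied.
Parity must change: even → odd — satisfied.
ΔL = 0, ±1 (not L=0↔0): L: 0 → 2, ΔL = +2 — violated.
ΔJ = 0, ±1 (not J=0↔0): J: 1/2 → 5/2, ΔJ = +2 — violated.
Rule(s) violated: ΔL, ΔJ.

forbidden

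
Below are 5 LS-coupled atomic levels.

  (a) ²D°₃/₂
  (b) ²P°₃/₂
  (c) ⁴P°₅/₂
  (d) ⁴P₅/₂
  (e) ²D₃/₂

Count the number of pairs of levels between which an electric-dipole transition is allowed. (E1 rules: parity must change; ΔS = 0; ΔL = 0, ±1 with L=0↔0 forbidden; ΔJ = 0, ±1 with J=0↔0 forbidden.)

(a)–(b): forbidden (parity).
(a)–(c): forbidden (parity, ΔS).
(a)–(d): forbidden (ΔS).
(a)–(e): allowed.
(b)–(c): forbidden (parity, ΔS).
(b)–(d): forbidden (ΔS).
(b)–(e): allowed.
(c)–(d): allowed.
(c)–(e): forbidden (ΔS).
(d)–(e): forbidden (parity, ΔS).
Allowed pairs: 3 of 10.

3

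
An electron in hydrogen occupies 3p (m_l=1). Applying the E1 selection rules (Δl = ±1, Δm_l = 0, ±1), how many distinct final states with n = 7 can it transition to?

E1 requires Δl = ±1, so l_f ∈ {0, 2}; with 0 ≤ l_f ≤ n_f−1 = 6, the allowed l_f values are {0, 2}.
For l_f = 0: m_f ∈ {m_i−1, m_i, m_i+1} ∩ [−0, 0] = {0} → 1 state.
For l_f = 2: m_f ∈ {m_i−1, m_i, m_i+1} ∩ [−2, 2] = {0, 1, 2} → 3 states.
Total: 4.

4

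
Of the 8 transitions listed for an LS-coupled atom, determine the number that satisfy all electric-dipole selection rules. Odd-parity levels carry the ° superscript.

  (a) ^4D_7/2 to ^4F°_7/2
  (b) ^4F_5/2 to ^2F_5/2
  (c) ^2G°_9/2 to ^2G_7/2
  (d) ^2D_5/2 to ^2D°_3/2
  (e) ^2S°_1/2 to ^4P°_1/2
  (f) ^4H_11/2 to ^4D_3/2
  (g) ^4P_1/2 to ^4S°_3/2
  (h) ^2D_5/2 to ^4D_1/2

4

(a) allowed
(b) forbidden (parity, ΔS fail)
(c) allowed
(d) allowed
(e) forbidden (parity, ΔS fail)
(f) forbidden (parity, ΔL, ΔJ fail)
(g) allowed
(h) forbidden (parity, ΔS, ΔJ fail)
Total allowed: 4 of 8.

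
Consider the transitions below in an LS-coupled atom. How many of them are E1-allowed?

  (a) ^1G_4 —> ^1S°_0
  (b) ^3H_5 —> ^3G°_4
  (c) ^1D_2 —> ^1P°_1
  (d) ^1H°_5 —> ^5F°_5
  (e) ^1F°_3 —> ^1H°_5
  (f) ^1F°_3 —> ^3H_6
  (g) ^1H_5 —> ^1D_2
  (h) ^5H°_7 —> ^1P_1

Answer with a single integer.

2

(a) forbidden (ΔL, ΔJ fail)
(b) allowed
(c) allowed
(d) forbidden (parity, ΔS, ΔL fail)
(e) forbidden (parity, ΔL, ΔJ fail)
(f) forbidden (ΔS, ΔL, ΔJ fail)
(g) forbidden (parity, ΔL, ΔJ fail)
(h) forbidden (ΔS, ΔL, ΔJ fail)
Total allowed: 2 of 8.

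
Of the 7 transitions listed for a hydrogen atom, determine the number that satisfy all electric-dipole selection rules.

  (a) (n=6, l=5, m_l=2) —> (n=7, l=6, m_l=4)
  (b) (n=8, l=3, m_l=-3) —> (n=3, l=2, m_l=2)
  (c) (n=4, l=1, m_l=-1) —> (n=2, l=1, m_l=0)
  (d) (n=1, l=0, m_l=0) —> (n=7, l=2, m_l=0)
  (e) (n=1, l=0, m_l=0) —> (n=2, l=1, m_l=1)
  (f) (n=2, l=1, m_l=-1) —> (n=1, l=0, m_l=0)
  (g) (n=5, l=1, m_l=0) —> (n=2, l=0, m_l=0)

3

(a) forbidden — Δm_l = +2 (E1 requires Δm_l = 0, ±1)
(b) forbidden — Δm_l = +5 (E1 requires Δm_l = 0, ±1)
(c) forbidden — Δl = +0 (E1 requires Δl = ±1)
(d) forbidden — Δl = +2 (E1 requires Δl = ±1)
(e) allowed
(f) allowed
(g) allowed
Total allowed: 3 of 7.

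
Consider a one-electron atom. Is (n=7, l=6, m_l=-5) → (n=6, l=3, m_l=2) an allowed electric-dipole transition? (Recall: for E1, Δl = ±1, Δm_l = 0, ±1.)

Δl = 3 − 6 = -3; the E1 rule Δl = ±1 is fails.
m_l: -5 → 2 (Δm_l = +7). |Δm_l| ≤ 1 fails.
The transition is electric-dipole forbidden.

forbidden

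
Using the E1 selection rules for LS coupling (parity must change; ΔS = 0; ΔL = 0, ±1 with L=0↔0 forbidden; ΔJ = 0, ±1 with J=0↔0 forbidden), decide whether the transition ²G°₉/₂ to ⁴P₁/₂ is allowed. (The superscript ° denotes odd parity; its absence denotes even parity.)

forbidden

Parity must change: odd → even — passes.
ΔS = 0: S: 1/2 → 3/2 — fails.
ΔL = 0, ±1 (not L=0↔0): L: 4 → 1, ΔL = -3 — fails.
ΔJ = 0, ±1 (not J=0↔0): J: 9/2 → 1/2, ΔJ = -4 — fails.
Rule(s) violated: ΔS, ΔL, ΔJ.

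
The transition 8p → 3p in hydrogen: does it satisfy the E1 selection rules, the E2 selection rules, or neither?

Δl = 1 − 1 = +0; l_i + l_f = 2.
E1 (Δl = ±1): not satisfied.
E2 (Δl = 0,±2, l_i+l_f ≥ 2): satisfied.

E2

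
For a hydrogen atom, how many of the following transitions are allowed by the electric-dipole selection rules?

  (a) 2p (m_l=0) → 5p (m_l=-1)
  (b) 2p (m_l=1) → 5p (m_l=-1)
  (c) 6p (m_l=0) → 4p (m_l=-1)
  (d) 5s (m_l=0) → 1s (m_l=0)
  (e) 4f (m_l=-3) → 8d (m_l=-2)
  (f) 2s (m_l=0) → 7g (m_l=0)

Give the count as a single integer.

1

(a) forbidden — Δl = +0 (E1 requires Δl = ±1)
(b) forbidden — Δl = +0 (E1 requires Δl = ±1); Δm_l = -2 (E1 requires Δm_l = 0, ±1)
(c) forbidden — Δl = +0 (E1 requires Δl = ±1)
(d) forbidden — Δl = +0 (E1 requires Δl = ±1)
(e) allowed
(f) forbidden — Δl = +4 (E1 requires Δl = ±1)
Total allowed: 1 of 6.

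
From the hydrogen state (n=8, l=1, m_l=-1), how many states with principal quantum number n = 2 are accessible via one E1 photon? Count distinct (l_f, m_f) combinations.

E1 requires Δl = ±1, so l_f ∈ {0, 2}; with 0 ≤ l_f ≤ n_f−1 = 1, the allowed l_f values are {0}.
For l_f = 0: m_f ∈ {m_i−1, m_i, m_i+1} ∩ [−0, 0] = {0} → 1 state.
Total: 1.

1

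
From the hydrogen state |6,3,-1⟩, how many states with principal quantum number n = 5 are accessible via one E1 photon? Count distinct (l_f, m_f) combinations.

E1 requires Δl = ±1, so l_f ∈ {2, 4}; with 0 ≤ l_f ≤ n_f−1 = 4, the allowed l_f values are {2, 4}.
For l_f = 2: m_f ∈ {m_i−1, m_i, m_i+1} ∩ [−2, 2] = {-2, -1, 0} → 3 states.
For l_f = 4: m_f ∈ {m_i−1, m_i, m_i+1} ∩ [−4, 4] = {-2, -1, 0} → 3 states.
Total: 6.

6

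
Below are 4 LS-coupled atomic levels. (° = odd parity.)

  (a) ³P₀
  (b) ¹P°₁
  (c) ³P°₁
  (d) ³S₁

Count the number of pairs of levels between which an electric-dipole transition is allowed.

2

(a)–(b): forbidden (ΔS).
(a)–(c): allowed.
(a)–(d): forbidden (parity).
(b)–(c): forbidden (parity, ΔS).
(b)–(d): forbidden (ΔS).
(c)–(d): allowed.
Allowed pairs: 2 of 6.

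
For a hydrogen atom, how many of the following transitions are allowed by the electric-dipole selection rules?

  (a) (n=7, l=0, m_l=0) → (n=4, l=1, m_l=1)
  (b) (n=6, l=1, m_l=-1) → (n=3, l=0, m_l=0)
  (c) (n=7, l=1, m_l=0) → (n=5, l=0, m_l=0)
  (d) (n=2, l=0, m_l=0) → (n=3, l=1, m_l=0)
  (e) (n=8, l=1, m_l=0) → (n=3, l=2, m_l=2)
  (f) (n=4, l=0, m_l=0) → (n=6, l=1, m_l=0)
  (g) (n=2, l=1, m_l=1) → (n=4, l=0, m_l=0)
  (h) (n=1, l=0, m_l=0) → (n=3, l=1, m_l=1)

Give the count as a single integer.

7

(a) allowed
(b) allowed
(c) allowed
(d) allowed
(e) forbidden — Δm_l = +2 (E1 requires Δm_l = 0, ±1)
(f) allowed
(g) allowed
(h) allowed
Total allowed: 7 of 8.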